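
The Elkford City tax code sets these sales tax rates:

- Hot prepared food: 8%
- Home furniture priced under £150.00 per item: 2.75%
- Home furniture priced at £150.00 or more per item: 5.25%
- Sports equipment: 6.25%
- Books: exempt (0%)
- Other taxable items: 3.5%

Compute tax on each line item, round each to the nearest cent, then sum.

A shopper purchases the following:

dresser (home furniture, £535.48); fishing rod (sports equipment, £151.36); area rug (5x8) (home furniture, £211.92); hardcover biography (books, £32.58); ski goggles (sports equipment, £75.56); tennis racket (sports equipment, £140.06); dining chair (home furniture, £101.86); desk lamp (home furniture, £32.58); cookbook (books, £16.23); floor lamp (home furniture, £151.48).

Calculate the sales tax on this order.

£73.82

Dresser £535.48: home furniture, £150.00 or more → 5.25% → £28.11
Fishing rod £151.36: sports equipment → 6.25% → £9.46
Area rug (5x8) £211.92: home furniture, £150.00 or more → 5.25% → £11.13
Hardcover biography £32.58: books → 0% → £0.00
Ski goggles £75.56: sports equipment → 6.25% → £4.72
Tennis racket £140.06: sports equipment → 6.25% → £8.75
Dining chair £101.86: home furniture, under £150.00 → 2.75% → £2.80
Desk lamp £32.58: home furniture, under £150.00 → 2.75% → £0.90
Cookbook £16.23: books → 0% → £0.00
Floor lamp £151.48: home furniture, £150.00 or more → 5.25% → £7.95
Total tax = £28.11 + £9.46 + £11.13 + £4.72 + £8.75 + £2.80 + £0.90 + £7.95 = £73.82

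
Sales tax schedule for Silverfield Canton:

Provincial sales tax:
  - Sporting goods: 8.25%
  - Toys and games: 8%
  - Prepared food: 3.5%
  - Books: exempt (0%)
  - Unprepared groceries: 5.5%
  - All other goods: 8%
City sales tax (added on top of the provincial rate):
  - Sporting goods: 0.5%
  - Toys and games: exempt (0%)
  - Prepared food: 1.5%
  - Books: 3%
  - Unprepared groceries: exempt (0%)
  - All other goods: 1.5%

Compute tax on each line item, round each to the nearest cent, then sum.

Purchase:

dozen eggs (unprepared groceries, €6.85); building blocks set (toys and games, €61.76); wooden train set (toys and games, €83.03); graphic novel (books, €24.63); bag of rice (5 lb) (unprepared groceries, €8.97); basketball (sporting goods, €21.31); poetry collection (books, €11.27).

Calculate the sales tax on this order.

€15.39

Dozen eggs €6.85: unprepared groceries → 5.5% + 0% city = 5.5% → €0.38
Building blocks set €61.76: toys and games → 8% + 0% city = 8% → €4.94
Wooden train set €83.03: toys and games → 8% + 0% city = 8% → €6.64
Graphic novel €24.63: books → 0% + 3% city = 3% → €0.74
Bag of rice (5 lb) €8.97: unprepared groceries → 5.5% + 0% city = 5.5% → €0.49
Basketball €21.31: sporting goods → 8.25% + 0.5% city = 8.75% → €1.86
Poetry collection €11.27: books → 0% + 3% city = 3% → €0.34
Total tax = €0.38 + €4.94 + €6.64 + €0.74 + €0.49 + €1.86 + €0.34 = €15.39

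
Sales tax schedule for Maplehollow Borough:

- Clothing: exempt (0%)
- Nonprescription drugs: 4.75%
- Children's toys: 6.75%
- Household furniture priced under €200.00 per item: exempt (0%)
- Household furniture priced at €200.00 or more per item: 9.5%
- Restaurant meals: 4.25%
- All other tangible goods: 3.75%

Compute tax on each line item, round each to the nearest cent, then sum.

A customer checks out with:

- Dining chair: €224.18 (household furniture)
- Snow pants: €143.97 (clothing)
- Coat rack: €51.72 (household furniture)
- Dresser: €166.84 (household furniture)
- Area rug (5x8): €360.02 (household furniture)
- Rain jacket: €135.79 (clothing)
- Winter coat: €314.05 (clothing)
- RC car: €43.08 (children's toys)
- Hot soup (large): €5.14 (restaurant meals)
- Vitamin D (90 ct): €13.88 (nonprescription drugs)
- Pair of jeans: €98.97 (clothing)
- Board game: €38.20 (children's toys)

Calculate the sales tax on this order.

Dining chair €224.18: household furniture, €200.00 or more → 9.5% → €21.30
Snow pants €143.97: clothing → 0% → €0.00
Coat rack €51.72: household furniture, under €200.00 → 0% → €0.00
Dresser €166.84: household furniture, under €200.00 → 0% → €0.00
Area rug (5x8) €360.02: household furniture, €200.00 or more → 9.5% → €34.20
Rain jacket €135.79: clothing → 0% → €0.00
Winter coat €314.05: clothing → 0% → €0.00
RC car €43.08: children's toys → 6.75% → €2.91
Hot soup (large) €5.14: restaurant meals → 4.25% → €0.22
Vitamin D (90 ct) €13.88: nonprescription drugs → 4.75% → €0.66
Pair of jeans €98.97: clothing → 0% → €0.00
Board game €38.20: children's toys → 6.75% → €2.58
Total tax = €21.30 + €34.20 + €2.91 + €0.22 + €0.66 + €2.58 = €61.87

€61.87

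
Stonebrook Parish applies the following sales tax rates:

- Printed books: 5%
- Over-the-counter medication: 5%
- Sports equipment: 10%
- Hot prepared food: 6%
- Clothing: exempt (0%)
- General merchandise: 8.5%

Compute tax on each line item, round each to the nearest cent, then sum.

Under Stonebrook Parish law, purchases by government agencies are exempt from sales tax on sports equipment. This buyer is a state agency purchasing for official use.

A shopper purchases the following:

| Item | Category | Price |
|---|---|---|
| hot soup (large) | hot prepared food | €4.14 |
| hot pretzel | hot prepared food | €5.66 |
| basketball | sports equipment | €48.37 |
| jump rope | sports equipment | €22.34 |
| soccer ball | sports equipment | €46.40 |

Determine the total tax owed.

Hot soup (large) €4.14: hot prepared food → 6% → €0.25
Hot pretzel €5.66: hot prepared food → 6% → €0.34
Basketball €48.37: sports equipment, buyer-exempt → 0% → €0.00
Jump rope €22.34: sports equipment, buyer-exempt → 0% → €0.00
Soccer ball €46.40: sports equipment, buyer-exempt → 0% → €0.00
Total tax = €0.25 + €0.34 = €0.59

€0.59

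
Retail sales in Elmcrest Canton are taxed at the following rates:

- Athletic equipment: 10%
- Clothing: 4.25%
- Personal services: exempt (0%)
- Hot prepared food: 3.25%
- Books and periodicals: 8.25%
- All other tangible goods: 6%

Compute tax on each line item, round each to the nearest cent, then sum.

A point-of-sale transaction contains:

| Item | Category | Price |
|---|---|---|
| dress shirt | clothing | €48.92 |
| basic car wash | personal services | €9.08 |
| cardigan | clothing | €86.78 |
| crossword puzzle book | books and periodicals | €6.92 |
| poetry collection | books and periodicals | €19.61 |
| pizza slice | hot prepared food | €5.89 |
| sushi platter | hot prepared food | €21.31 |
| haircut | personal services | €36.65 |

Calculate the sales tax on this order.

€8.84

Dress shirt €48.92: clothing → 4.25% → €2.08
Basic car wash €9.08: personal services → 0% → €0.00
Cardigan €86.78: clothing → 4.25% → €3.69
Crossword puzzle book €6.92: books and periodicals → 8.25% → €0.57
Poetry collection €19.61: books and periodicals → 8.25% → €1.62
Pizza slice €5.89: hot prepared food → 3.25% → €0.19
Sushi platter €21.31: hot prepared food → 3.25% → €0.69
Haircut €36.65: personal services → 0% → €0.00
Total tax = €2.08 + €3.69 + €0.57 + €1.62 + €0.19 + €0.69 = €8.84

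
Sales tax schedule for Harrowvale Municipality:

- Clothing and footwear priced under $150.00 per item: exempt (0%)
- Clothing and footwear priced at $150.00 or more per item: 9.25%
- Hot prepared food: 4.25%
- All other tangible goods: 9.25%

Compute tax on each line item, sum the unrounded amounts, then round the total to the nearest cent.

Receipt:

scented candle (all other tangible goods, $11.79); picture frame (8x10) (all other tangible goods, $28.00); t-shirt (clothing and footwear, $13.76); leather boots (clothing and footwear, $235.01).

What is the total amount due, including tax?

$313.98

Scented candle $11.79: all other tangible goods → 9.25% → $1.090575
Picture frame (8x10) $28.00: all other tangible goods → 9.25% → $2.59
T-shirt $13.76: clothing and footwear, under $150.00 → 0% → $0.00
Leather boots $235.01: clothing and footwear, $150.00 or more → 9.25% → $21.738425
Subtotal = $288.56; unrounded tax = $25.419 → $25.42; total due = $313.98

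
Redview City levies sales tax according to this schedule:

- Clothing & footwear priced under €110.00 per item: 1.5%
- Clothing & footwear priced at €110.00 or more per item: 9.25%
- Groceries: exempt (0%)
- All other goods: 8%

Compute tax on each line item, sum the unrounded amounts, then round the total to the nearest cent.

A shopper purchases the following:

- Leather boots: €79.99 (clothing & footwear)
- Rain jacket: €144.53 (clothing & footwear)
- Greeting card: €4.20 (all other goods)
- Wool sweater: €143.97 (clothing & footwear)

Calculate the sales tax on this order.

€28.22

Leather boots €79.99: clothing & footwear, under €110.00 → 1.5% → €1.19985
Rain jacket €144.53: clothing & footwear, €110.00 or more → 9.25% → €13.369025
Greeting card €4.20: all other goods → 8% → €0.336
Wool sweater €143.97: clothing & footwear, €110.00 or more → 9.25% → €13.317225
Unrounded tax sum = €28.2221 → €28.22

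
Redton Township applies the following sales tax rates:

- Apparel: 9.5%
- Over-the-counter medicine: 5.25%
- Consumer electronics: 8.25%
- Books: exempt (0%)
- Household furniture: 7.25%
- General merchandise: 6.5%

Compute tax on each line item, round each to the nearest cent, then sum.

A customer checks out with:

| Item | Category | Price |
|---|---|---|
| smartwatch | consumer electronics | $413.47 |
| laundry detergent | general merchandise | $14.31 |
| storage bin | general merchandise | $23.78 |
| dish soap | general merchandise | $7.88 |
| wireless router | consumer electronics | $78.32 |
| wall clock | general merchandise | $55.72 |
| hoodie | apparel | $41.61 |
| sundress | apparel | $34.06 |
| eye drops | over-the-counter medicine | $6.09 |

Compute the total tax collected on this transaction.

Smartwatch $413.47: consumer electronics → 8.25% → $34.11
Laundry detergent $14.31: general merchandise → 6.5% → $0.93
Storage bin $23.78: general merchandise → 6.5% → $1.55
Dish soap $7.88: general merchandise → 6.5% → $0.51
Wireless router $78.32: consumer electronics → 8.25% → $6.46
Wall clock $55.72: general merchandise → 6.5% → $3.62
Hoodie $41.61: apparel → 9.5% → $3.95
Sundress $34.06: apparel → 9.5% → $3.24
Eye drops $6.09: over-the-counter medicine → 5.25% → $0.32
Total tax = $34.11 + $0.93 + $1.55 + $0.51 + $6.46 + $3.62 + $3.95 + $3.24 + $0.32 = $54.69

$54.69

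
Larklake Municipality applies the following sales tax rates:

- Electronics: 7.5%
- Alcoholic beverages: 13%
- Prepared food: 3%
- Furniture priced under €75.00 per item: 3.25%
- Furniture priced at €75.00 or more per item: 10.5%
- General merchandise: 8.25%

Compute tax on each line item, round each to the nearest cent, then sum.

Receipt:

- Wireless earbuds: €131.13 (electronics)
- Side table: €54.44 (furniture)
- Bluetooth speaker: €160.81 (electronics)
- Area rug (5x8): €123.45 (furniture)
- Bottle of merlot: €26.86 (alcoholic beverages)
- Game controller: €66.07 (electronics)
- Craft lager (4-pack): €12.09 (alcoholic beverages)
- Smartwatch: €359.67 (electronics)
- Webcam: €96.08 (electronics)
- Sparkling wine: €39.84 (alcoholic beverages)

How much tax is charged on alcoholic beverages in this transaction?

€10.24

Bottle of merlot €26.86: alcoholic beverages → 13% → €3.49
Craft lager (4-pack) €12.09: alcoholic beverages → 13% → €1.57
Sparkling wine €39.84: alcoholic beverages → 13% → €5.18
Tax on alcoholic beverages = €3.49 + €1.57 + €5.18 = €10.24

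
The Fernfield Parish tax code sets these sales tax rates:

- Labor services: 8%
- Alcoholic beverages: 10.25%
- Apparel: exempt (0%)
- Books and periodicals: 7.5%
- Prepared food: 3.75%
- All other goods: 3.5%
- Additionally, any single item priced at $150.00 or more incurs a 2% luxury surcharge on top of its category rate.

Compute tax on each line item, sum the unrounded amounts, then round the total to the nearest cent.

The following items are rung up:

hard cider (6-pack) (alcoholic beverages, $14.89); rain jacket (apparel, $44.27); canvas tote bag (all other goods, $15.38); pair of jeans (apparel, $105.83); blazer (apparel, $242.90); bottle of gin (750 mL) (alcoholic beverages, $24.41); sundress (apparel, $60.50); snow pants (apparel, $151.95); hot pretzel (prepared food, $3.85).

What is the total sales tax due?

$12.61

Hard cider (6-pack) $14.89: alcoholic beverages → 10.25% → $1.526225
Rain jacket $44.27: apparel → 0% → $0.00
Canvas tote bag $15.38: all other goods → 3.5% → $0.5383
Pair of jeans $105.83: apparel → 0% → $0.00
Blazer $242.90: apparel → 0% + 2% surcharge = 2% → $4.858
Bottle of gin (750 mL) $24.41: alcoholic beverages → 10.25% → $2.502025
Sundress $60.50: apparel → 0% → $0.00
Snow pants $151.95: apparel → 0% + 2% surcharge = 2% → $3.039
Hot pretzel $3.85: prepared food → 3.75% → $0.144375
Unrounded tax sum = $12.607925 → $12.61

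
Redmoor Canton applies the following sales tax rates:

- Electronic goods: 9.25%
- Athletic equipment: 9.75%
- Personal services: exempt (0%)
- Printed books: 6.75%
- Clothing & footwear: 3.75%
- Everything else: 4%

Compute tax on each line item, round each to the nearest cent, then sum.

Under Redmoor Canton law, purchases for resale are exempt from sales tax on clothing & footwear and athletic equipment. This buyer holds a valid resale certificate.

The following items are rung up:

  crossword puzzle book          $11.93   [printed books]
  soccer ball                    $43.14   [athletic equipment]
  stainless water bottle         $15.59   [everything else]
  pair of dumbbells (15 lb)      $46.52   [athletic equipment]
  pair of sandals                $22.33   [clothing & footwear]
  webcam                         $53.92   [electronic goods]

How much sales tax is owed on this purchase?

$6.42

Crossword puzzle book $11.93: printed books → 6.75% → $0.81
Soccer ball $43.14: athletic equipment, buyer-exempt → 0% → $0.00
Stainless water bottle $15.59: everything else → 4% → $0.62
Pair of dumbbells (15 lb) $46.52: athletic equipment, buyer-exempt → 0% → $0.00
Pair of sandals $22.33: clothing & footwear, buyer-exempt → 0% → $0.00
Webcam $53.92: electronic goods → 9.25% → $4.99
Total tax = $0.81 + $0.62 + $4.99 = $6.42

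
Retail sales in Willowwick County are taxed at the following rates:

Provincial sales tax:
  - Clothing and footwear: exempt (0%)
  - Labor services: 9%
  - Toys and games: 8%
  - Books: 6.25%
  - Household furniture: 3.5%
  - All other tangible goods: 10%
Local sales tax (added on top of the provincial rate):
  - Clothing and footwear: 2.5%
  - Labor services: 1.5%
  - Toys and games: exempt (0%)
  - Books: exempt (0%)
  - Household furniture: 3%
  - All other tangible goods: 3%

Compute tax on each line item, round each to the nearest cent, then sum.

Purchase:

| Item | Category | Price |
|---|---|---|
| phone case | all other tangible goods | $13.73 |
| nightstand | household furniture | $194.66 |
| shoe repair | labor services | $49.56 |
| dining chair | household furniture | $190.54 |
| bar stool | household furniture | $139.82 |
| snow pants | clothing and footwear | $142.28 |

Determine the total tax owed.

$44.67

Phone case $13.73: all other tangible goods → 10% + 3% local = 13% → $1.78
Nightstand $194.66: household furniture → 3.5% + 3% local = 6.5% → $12.65
Shoe repair $49.56: labor services → 9% + 1.5% local = 10.5% → $5.20
Dining chair $190.54: household furniture → 3.5% + 3% local = 6.5% → $12.39
Bar stool $139.82: household furniture → 3.5% + 3% local = 6.5% → $9.09
Snow pants $142.28: clothing and footwear → 0% + 2.5% local = 2.5% → $3.56
Total tax = $1.78 + $12.65 + $5.20 + $12.39 + $9.09 + $3.56 = $44.67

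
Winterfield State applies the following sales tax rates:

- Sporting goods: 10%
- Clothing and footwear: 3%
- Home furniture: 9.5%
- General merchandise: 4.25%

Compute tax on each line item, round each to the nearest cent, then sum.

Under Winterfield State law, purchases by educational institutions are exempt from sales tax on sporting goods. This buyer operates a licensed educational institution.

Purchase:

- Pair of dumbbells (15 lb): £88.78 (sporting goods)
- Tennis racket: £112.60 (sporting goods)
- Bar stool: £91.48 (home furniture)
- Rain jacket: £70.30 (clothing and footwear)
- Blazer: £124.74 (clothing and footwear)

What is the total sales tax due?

Pair of dumbbells (15 lb) £88.78: sporting goods, buyer-exempt → 0% → £0.00
Tennis racket £112.60: sporting goods, buyer-exempt → 0% → £0.00
Bar stool £91.48: home furniture → 9.5% → £8.69
Rain jacket £70.30: clothing and footwear → 3% → £2.11
Blazer £124.74: clothing and footwear → 3% → £3.74
Total tax = £8.69 + £2.11 + £3.74 = £14.54

£14.54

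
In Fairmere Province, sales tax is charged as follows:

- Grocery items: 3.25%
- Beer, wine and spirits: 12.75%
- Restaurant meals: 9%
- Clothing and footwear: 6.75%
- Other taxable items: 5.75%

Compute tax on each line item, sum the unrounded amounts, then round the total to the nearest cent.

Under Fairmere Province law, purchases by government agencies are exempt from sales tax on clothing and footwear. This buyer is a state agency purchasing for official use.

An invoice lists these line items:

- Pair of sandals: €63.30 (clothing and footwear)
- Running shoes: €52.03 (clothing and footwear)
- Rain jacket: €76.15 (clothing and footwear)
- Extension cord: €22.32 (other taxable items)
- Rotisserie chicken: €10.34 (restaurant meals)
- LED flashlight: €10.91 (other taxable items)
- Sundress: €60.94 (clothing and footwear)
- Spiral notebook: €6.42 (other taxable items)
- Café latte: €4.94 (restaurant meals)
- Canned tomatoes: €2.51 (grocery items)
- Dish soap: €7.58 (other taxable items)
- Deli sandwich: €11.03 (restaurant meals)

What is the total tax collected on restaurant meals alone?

€2.37

Rotisserie chicken €10.34: restaurant meals → 9% → €0.9306
Café latte €4.94: restaurant meals → 9% → €0.4446
Deli sandwich €11.03: restaurant meals → 9% → €0.9927
Tax on restaurant meals: unrounded sum = €2.3679 → €2.37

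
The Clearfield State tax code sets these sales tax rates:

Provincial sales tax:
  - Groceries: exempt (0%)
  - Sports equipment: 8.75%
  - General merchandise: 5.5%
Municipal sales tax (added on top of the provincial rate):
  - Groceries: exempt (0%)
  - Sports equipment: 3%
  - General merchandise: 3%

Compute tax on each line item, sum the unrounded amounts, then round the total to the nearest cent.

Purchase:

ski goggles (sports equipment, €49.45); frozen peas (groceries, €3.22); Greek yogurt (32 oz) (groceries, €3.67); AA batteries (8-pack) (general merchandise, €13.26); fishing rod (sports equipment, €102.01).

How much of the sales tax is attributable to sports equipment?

€17.80

Ski goggles €49.45: sports equipment → 8.75% + 3% municipal = 11.75% → €5.810375
Fishing rod €102.01: sports equipment → 8.75% + 3% municipal = 11.75% → €11.986175
Tax on sports equipment: unrounded sum = €17.79655 → €17.80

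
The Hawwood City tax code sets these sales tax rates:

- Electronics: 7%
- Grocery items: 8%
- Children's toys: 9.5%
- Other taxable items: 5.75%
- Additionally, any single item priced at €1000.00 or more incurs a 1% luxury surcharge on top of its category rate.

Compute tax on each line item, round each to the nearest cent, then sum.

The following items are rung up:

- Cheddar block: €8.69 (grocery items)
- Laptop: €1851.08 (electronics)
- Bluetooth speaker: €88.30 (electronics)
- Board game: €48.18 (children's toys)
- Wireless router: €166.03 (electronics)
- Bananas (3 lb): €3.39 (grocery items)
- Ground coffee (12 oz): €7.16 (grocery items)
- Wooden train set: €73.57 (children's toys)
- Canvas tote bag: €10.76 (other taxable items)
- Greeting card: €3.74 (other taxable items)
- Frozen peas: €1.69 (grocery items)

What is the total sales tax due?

Cheddar block €8.69: grocery items → 8% → €0.70
Laptop €1851.08: electronics → 7% + 1% surcharge = 8% → €148.09
Bluetooth speaker €88.30: electronics → 7% → €6.18
Board game €48.18: children's toys → 9.5% → €4.58
Wireless router €166.03: electronics → 7% → €11.62
Bananas (3 lb) €3.39: grocery items → 8% → €0.27
Ground coffee (12 oz) €7.16: grocery items → 8% → €0.57
Wooden train set €73.57: children's toys → 9.5% → €6.99
Canvas tote bag €10.76: other taxable items → 5.75% → €0.62
Greeting card €3.74: other taxable items → 5.75% → €0.22
Frozen peas €1.69: grocery items → 8% → €0.14
Total tax = €0.70 + €148.09 + €6.18 + €4.58 + €11.62 + €0.27 + €0.57 + €6.99 + €0.62 + €0.22 + €0.14 = €179.98

€179.98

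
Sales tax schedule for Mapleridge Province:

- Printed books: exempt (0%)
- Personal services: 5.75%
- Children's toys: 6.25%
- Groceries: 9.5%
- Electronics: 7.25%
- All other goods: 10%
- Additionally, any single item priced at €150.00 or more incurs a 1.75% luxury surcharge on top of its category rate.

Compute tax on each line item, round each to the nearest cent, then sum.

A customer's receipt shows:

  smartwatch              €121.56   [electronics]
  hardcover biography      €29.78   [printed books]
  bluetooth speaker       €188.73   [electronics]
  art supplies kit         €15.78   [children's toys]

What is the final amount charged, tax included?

Smartwatch €121.56: electronics → 7.25% → €8.81
Hardcover biography €29.78: printed books → 0% → €0.00
Bluetooth speaker €188.73: electronics → 7.25% + 1.75% surcharge = 9% → €16.99
Art supplies kit €15.78: children's toys → 6.25% → €0.99
Subtotal = €355.85; tax = €26.79; total due = €382.64

€382.64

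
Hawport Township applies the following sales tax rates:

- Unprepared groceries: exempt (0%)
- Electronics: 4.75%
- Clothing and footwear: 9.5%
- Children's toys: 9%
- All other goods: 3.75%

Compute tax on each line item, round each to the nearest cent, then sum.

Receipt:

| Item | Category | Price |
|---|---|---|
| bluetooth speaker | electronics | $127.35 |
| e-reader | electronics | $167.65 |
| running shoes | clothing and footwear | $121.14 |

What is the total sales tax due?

Bluetooth speaker $127.35: electronics → 4.75% → $6.05
E-reader $167.65: electronics → 4.75% → $7.96
Running shoes $121.14: clothing and footwear → 9.5% → $11.51
Total tax = $6.05 + $7.96 + $11.51 = $25.52

$25.52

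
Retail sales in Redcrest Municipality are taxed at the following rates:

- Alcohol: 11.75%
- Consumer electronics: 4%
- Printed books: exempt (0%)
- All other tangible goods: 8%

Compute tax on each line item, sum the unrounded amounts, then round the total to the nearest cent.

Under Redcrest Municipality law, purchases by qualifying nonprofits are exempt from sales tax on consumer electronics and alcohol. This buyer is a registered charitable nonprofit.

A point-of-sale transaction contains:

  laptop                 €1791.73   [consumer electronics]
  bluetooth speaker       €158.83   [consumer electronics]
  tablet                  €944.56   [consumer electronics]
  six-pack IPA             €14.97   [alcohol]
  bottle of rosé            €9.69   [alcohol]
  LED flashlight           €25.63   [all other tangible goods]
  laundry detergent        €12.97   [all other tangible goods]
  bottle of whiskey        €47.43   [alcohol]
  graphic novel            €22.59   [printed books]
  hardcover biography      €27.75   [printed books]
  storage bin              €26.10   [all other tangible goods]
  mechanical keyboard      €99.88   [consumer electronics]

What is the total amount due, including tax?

Laptop €1791.73: consumer electronics, buyer-exempt → 0% → €0.00
Bluetooth speaker €158.83: consumer electronics, buyer-exempt → 0% → €0.00
Tablet €944.56: consumer electronics, buyer-exempt → 0% → €0.00
Six-pack IPA €14.97: alcohol, buyer-exempt → 0% → €0.00
Bottle of rosé €9.69: alcohol, buyer-exempt → 0% → €0.00
LED flashlight €25.63: all other tangible goods → 8% → €2.0504
Laundry detergent €12.97: all other tangible goods → 8% → €1.0376
Bottle of whiskey €47.43: alcohol, buyer-exempt → 0% → €0.00
Graphic novel €22.59: printed books → 0% → €0.00
Hardcover biography €27.75: printed books → 0% → €0.00
Storage bin €26.10: all other tangible goods → 8% → €2.088
Mechanical keyboard €99.88: consumer electronics, buyer-exempt → 0% → €0.00
Subtotal = €3182.13; unrounded tax = €5.176 → €5.18; total due = €3187.31

€3187.31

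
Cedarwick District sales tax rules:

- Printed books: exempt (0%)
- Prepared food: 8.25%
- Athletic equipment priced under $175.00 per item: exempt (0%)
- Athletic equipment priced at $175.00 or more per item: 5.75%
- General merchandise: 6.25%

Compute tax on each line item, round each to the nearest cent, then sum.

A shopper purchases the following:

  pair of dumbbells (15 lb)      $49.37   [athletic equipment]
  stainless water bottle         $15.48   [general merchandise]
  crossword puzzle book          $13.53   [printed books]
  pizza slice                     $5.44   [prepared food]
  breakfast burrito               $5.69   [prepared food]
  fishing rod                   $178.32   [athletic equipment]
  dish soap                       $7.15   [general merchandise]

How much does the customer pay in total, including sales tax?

Pair of dumbbells (15 lb) $49.37: athletic equipment, under $175.00 → 0% → $0.00
Stainless water bottle $15.48: general merchandise → 6.25% → $0.97
Crossword puzzle book $13.53: printed books → 0% → $0.00
Pizza slice $5.44: prepared food → 8.25% → $0.45
Breakfast burrito $5.69: prepared food → 8.25% → $0.47
Fishing rod $178.32: athletic equipment, $175.00 or more → 5.75% → $10.25
Dish soap $7.15: general merchandise → 6.25% → $0.45
Subtotal = $274.98; tax = $12.59; total due = $287.57

$287.57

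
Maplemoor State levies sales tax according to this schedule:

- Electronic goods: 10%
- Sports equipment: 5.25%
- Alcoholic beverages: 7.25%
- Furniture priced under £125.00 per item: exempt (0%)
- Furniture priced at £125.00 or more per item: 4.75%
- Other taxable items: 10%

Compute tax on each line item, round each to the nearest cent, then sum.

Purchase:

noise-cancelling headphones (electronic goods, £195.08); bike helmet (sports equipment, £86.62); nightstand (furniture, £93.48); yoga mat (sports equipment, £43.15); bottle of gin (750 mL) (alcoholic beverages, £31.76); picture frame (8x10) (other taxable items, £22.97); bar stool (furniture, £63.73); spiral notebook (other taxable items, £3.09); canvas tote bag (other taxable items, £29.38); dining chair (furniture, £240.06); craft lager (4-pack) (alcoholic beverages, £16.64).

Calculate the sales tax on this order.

£46.79

Noise-cancelling headphones £195.08: electronic goods → 10% → £19.51
Bike helmet £86.62: sports equipment → 5.25% → £4.55
Nightstand £93.48: furniture, under £125.00 → 0% → £0.00
Yoga mat £43.15: sports equipment → 5.25% → £2.27
Bottle of gin (750 mL) £31.76: alcoholic beverages → 7.25% → £2.30
Picture frame (8x10) £22.97: other taxable items → 10% → £2.30
Bar stool £63.73: furniture, under £125.00 → 0% → £0.00
Spiral notebook £3.09: other taxable items → 10% → £0.31
Canvas tote bag £29.38: other taxable items → 10% → £2.94
Dining chair £240.06: furniture, £125.00 or more → 4.75% → £11.40
Craft lager (4-pack) £16.64: alcoholic beverages → 7.25% → £1.21
Total tax = £19.51 + £4.55 + £2.27 + £2.30 + £2.30 + £0.31 + £2.94 + £11.40 + £1.21 = £46.79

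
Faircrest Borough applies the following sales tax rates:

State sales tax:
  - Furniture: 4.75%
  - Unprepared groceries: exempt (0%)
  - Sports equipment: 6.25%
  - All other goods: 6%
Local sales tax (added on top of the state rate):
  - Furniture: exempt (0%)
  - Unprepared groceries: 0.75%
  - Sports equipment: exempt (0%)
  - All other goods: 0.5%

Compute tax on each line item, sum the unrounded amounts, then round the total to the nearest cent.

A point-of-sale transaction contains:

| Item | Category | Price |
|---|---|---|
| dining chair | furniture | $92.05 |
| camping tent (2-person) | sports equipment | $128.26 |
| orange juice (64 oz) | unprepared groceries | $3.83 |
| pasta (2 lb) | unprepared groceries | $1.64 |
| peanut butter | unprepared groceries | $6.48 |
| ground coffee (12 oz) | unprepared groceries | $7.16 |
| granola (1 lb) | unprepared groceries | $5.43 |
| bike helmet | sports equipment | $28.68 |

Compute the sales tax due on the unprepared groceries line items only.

Orange juice (64 oz) $3.83: unprepared groceries → 0% + 0.75% local = 0.75% → $0.028725
Pasta (2 lb) $1.64: unprepared groceries → 0% + 0.75% local = 0.75% → $0.0123
Peanut butter $6.48: unprepared groceries → 0% + 0.75% local = 0.75% → $0.0486
Ground coffee (12 oz) $7.16: unprepared groceries → 0% + 0.75% local = 0.75% → $0.0537
Granola (1 lb) $5.43: unprepared groceries → 0% + 0.75% local = 0.75% → $0.040725
Tax on unprepared groceries: unrounded sum = $0.18405 → $0.18

$0.18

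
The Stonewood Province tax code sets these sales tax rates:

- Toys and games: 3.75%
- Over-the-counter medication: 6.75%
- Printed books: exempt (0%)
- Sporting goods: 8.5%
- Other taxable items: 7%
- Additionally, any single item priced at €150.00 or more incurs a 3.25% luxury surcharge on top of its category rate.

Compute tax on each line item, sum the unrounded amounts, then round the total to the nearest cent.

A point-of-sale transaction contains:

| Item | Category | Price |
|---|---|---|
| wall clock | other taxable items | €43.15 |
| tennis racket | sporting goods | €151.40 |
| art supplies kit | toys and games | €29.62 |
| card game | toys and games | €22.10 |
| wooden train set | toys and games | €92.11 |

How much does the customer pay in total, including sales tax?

Wall clock €43.15: other taxable items → 7% → €3.0205
Tennis racket €151.40: sporting goods → 8.5% + 3.25% surcharge = 11.75% → €17.7895
Art supplies kit €29.62: toys and games → 3.75% → €1.11075
Card game €22.10: toys and games → 3.75% → €0.82875
Wooden train set €92.11: toys and games → 3.75% → €3.454125
Subtotal = €338.38; unrounded tax = €26.203625 → €26.20; total due = €364.58

€364.58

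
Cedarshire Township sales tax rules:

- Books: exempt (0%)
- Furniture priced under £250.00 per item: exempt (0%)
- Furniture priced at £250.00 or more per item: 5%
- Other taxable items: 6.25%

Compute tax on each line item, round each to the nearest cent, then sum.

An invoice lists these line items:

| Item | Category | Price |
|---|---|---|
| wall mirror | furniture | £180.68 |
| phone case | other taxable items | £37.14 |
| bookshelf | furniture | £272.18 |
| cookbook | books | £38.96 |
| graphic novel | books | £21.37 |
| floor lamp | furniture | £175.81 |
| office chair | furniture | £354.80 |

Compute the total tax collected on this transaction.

Wall mirror £180.68: furniture, under £250.00 → 0% → £0.00
Phone case £37.14: other taxable items → 6.25% → £2.32
Bookshelf £272.18: furniture, £250.00 or more → 5% → £13.61
Cookbook £38.96: books → 0% → £0.00
Graphic novel £21.37: books → 0% → £0.00
Floor lamp £175.81: furniture, under £250.00 → 0% → £0.00
Office chair £354.80: furniture, £250.00 or more → 5% → £17.74
Total tax = £2.32 + £13.61 + £17.74 = £33.67

£33.67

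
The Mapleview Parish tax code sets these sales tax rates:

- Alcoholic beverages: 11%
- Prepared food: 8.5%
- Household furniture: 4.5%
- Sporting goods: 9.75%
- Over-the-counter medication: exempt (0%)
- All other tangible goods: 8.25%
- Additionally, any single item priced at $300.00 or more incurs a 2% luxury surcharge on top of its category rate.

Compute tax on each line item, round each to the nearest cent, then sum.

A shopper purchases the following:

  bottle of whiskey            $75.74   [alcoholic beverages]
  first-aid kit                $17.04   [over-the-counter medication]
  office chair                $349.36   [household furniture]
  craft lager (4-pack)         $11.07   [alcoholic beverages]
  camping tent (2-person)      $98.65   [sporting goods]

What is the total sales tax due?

$41.88

Bottle of whiskey $75.74: alcoholic beverages → 11% → $8.33
First-aid kit $17.04: over-the-counter medication → 0% → $0.00
Office chair $349.36: household furniture → 4.5% + 2% surcharge = 6.5% → $22.71
Craft lager (4-pack) $11.07: alcoholic beverages → 11% → $1.22
Camping tent (2-person) $98.65: sporting goods → 9.75% → $9.62
Total tax = $8.33 + $22.71 + $1.22 + $9.62 = $41.88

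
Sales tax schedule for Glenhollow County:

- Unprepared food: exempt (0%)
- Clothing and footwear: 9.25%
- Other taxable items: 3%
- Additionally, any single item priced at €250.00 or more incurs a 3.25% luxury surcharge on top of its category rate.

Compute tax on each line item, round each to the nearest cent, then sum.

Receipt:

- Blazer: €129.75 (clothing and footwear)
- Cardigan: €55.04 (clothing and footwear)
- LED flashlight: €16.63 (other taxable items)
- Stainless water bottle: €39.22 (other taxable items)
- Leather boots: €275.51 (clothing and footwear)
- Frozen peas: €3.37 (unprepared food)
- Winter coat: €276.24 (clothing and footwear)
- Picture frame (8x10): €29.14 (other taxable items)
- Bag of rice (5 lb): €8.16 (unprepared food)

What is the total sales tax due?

€88.61

Blazer €129.75: clothing and footwear → 9.25% → €12.00
Cardigan €55.04: clothing and footwear → 9.25% → €5.09
LED flashlight €16.63: other taxable items → 3% → €0.50
Stainless water bottle €39.22: other taxable items → 3% → €1.18
Leather boots €275.51: clothing and footwear → 9.25% + 3.25% surcharge = 12.5% → €34.44
Frozen peas €3.37: unprepared food → 0% → €0.00
Winter coat €276.24: clothing and footwear → 9.25% + 3.25% surcharge = 12.5% → €34.53
Picture frame (8x10) €29.14: other taxable items → 3% → €0.87
Bag of rice (5 lb) €8.16: unprepared food → 0% → €0.00
Total tax = €12.00 + €5.09 + €0.50 + €1.18 + €34.44 + €34.53 + €0.87 = €88.61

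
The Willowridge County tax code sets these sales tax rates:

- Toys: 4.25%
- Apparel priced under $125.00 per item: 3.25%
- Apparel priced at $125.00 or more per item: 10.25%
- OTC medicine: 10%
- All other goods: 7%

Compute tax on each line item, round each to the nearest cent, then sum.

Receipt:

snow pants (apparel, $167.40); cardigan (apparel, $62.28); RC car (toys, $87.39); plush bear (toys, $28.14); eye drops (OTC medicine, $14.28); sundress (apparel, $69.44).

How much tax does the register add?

$27.78

Snow pants $167.40: apparel, $125.00 or more → 10.25% → $17.16
Cardigan $62.28: apparel, under $125.00 → 3.25% → $2.02
RC car $87.39: toys → 4.25% → $3.71
Plush bear $28.14: toys → 4.25% → $1.20
Eye drops $14.28: OTC medicine → 10% → $1.43
Sundress $69.44: apparel, under $125.00 → 3.25% → $2.26
Total tax = $17.16 + $2.02 + $3.71 + $1.20 + $1.43 + $2.26 = $27.78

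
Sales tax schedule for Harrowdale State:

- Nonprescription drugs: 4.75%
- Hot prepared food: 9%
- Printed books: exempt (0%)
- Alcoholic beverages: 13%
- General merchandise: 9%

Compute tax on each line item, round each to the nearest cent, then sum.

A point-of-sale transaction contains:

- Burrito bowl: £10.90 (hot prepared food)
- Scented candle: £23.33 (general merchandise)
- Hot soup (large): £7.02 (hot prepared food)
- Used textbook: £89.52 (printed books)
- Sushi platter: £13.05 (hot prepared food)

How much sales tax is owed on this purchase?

Burrito bowl £10.90: hot prepared food → 9% → £0.98
Scented candle £23.33: general merchandise → 9% → £2.10
Hot soup (large) £7.02: hot prepared food → 9% → £0.63
Used textbook £89.52: printed books → 0% → £0.00
Sushi platter £13.05: hot prepared food → 9% → £1.17
Total tax = £0.98 + £2.10 + £0.63 + £1.17 = £4.88

£4.88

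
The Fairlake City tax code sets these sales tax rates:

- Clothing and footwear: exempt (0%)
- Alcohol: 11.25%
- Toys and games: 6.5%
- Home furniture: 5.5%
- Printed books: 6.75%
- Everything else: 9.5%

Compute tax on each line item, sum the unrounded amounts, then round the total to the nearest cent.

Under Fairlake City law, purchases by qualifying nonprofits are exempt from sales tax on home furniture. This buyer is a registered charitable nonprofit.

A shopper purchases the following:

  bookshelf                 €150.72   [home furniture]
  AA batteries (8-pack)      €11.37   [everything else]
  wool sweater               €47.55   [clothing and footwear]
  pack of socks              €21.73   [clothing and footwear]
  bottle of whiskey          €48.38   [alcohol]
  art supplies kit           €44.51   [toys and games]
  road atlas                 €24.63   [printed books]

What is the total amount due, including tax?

€359.97

Bookshelf €150.72: home furniture, buyer-exempt → 0% → €0.00
AA batteries (8-pack) €11.37: everything else → 9.5% → €1.08015
Wool sweater €47.55: clothing and footwear → 0% → €0.00
Pack of socks €21.73: clothing and footwear → 0% → €0.00
Bottle of whiskey €48.38: alcohol → 11.25% → €5.44275
Art supplies kit €44.51: toys and games → 6.5% → €2.89315
Road atlas €24.63: printed books → 6.75% → €1.662525
Subtotal = €348.89; unrounded tax = €11.078575 → €11.08; total due = €359.97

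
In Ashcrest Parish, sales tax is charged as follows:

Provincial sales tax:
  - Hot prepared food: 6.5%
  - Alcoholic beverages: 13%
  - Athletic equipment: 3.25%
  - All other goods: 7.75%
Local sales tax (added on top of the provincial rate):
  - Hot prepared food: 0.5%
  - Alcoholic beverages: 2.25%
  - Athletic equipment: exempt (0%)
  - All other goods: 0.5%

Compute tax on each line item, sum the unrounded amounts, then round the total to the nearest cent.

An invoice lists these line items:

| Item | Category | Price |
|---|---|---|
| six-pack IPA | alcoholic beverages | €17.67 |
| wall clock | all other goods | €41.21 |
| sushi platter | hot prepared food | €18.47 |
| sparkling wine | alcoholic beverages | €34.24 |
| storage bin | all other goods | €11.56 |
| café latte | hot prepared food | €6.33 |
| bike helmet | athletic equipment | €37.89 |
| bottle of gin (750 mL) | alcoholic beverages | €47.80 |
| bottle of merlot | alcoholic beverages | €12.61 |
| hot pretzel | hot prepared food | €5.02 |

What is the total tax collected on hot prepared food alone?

Sushi platter €18.47: hot prepared food → 6.5% + 0.5% local = 7% → €1.2929
Café latte €6.33: hot prepared food → 6.5% + 0.5% local = 7% → €0.4431
Hot pretzel €5.02: hot prepared food → 6.5% + 0.5% local = 7% → €0.3514
Tax on hot prepared food: unrounded sum = €2.0874 → €2.09

€2.09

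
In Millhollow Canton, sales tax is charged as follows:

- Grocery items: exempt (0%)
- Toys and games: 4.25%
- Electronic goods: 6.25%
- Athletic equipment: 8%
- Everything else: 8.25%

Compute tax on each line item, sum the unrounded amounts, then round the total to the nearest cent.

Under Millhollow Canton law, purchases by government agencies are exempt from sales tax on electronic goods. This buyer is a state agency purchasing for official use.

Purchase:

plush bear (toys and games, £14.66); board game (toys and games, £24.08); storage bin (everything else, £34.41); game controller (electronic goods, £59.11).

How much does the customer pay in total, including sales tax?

£136.75

Plush bear £14.66: toys and games → 4.25% → £0.62305
Board game £24.08: toys and games → 4.25% → £1.0234
Storage bin £34.41: everything else → 8.25% → £2.838825
Game controller £59.11: electronic goods, buyer-exempt → 0% → £0.00
Subtotal = £132.26; unrounded tax = £4.485275 → £4.49; total due = £136.75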